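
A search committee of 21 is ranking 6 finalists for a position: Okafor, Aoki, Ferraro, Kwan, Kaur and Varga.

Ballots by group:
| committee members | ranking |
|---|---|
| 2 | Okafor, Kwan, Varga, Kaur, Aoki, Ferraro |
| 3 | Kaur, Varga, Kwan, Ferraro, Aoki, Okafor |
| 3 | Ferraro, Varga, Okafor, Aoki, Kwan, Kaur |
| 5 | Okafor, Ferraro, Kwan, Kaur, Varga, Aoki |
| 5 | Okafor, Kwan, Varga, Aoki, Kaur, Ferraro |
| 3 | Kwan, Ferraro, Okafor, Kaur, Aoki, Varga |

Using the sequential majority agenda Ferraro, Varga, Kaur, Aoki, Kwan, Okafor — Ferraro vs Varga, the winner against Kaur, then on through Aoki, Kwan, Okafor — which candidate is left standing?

Round 1: Ferraro vs Varga — 11–10, Ferraro advances.
Round 2: Ferraro vs Kaur — 11–10, Ferraro advances.
Round 3: Ferraro vs Aoki — 14–7, Ferraro advances.
Round 4: Ferraro vs Kwan — 8–13, Kwan advances.
Round 5: Kwan vs Okafor — 6–15, Okafor advances.
The agenda winner is Okafor.

Okafor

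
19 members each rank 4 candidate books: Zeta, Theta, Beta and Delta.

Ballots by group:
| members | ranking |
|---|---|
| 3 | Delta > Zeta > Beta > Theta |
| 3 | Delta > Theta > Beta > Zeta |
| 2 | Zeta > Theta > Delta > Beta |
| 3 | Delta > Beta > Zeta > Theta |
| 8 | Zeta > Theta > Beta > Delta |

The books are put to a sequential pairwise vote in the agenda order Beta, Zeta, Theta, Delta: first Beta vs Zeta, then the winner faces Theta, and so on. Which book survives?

Zeta

Round 1: Beta vs Zeta — 6–13, Zeta advances.
Round 2: Zeta vs Theta — 16–3, Zeta advances.
Round 3: Zeta vs Delta — 10–9, Zeta advances.
Zeta survives the agenda.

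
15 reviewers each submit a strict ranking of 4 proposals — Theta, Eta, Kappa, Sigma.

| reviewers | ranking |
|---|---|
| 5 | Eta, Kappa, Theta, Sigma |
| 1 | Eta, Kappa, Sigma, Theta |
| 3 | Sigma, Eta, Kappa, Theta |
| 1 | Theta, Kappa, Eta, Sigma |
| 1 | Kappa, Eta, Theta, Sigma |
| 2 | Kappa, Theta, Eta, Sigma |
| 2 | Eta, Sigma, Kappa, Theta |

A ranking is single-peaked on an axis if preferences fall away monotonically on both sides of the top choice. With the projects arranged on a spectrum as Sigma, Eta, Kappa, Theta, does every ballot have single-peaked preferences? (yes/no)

Axis positions: Sigma=1, Eta=2, Kappa=3, Theta=4.
Ballot type 1 (peak Eta at position 2): ranking walks positions 2-3-4-1, expanding outward from the peak — single-peaked.
Ballot type 2 (peak Eta at position 2): ranking walks positions 2-3-1-4, expanding outward from the peak — single-peaked.
Ballot type 3 (peak Sigma at position 1): ranking walks positions 1-2-3-4, expanding outward from the peak — single-peaked.
Ballot type 4 (peak Theta at position 4): ranking walks positions 4-3-2-1, expanding outward from the peak — single-peaked.
Ballot type 5 (peak Kappa at position 3): ranking walks positions 3-2-4-1, expanding outward from the peak — single-peaked.
Ballot type 6 (peak Kappa at position 3): ranking walks positions 3-4-2-1, expanding outward from the peak — single-peaked.
Ballot type 7 (peak Eta at position 2): ranking walks positions 2-1-3-4, expanding outward from the peak — single-peaked.
Every ranking is single-peaked on this axis.

yes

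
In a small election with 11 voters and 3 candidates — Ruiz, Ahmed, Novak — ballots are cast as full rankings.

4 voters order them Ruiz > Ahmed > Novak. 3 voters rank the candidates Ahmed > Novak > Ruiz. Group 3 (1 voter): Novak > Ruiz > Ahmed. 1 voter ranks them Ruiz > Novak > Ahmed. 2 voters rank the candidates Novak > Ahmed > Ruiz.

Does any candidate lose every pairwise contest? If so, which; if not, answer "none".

Head-to-head results (11 voters):
Ruiz–Ahmed: Ruiz 6–5.
Ruiz vs Novak: Novak wins 6–5.
Ahmed vs Novak: Ahmed is ranked higher on 4+3 = 7 ballots, Novak on 4. Ahmed wins 7–4.
Each candidate has at least one pairwise win (Ruiz beats Ahmed; Ahmed beats Novak; Novak beats Ruiz) — no Condorcet loser.

none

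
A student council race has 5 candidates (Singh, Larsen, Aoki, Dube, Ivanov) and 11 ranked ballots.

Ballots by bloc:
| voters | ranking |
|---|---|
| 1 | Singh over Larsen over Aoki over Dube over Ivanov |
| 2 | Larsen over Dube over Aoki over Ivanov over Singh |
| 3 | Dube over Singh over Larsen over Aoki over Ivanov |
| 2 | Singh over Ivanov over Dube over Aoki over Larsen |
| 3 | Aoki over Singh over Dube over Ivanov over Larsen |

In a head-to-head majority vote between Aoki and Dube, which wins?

Dube

Ballots ranking Aoki above Dube: 1 + 3 = 4.
Ballots ranking Dube above Aoki: 11 − 4 = 7.
Dube wins the head-to-head 7–4.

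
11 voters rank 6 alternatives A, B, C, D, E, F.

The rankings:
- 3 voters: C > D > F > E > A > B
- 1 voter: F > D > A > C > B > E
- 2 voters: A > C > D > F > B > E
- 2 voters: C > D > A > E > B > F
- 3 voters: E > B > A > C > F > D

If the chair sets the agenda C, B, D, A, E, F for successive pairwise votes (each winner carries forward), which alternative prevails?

F

Round 1: C vs B — 8–3, C advances.
Round 2: C vs D — 10–1, C advances.
Round 3: C vs A — 5–6, A advances.
Round 4: A vs E — 5–6, E advances.
Round 5: E vs F — 5–6, F advances.
The agenda winner is F.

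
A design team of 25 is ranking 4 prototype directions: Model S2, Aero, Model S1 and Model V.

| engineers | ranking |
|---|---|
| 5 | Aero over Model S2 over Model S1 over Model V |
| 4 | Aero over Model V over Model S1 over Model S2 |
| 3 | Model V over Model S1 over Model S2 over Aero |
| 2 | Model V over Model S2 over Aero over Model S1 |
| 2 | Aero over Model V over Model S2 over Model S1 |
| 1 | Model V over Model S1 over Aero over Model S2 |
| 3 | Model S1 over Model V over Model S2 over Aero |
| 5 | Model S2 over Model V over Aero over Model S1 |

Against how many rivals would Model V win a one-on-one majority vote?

3

Model V against each rival (25 engineers):
Model V–Model S2: Model V 15–10.
Model V vs Aero: Model V preferred on 3+2+1+3+5 = 14 ballots; Model V wins 14–11.
Model V vs Model S1: 4+3+2+2+1+5 = 17 for Model V, 8 for Model S1 — Model V by 17–8.
Model V beats Model S2, Aero, Model S1 — 3 pairwise wins.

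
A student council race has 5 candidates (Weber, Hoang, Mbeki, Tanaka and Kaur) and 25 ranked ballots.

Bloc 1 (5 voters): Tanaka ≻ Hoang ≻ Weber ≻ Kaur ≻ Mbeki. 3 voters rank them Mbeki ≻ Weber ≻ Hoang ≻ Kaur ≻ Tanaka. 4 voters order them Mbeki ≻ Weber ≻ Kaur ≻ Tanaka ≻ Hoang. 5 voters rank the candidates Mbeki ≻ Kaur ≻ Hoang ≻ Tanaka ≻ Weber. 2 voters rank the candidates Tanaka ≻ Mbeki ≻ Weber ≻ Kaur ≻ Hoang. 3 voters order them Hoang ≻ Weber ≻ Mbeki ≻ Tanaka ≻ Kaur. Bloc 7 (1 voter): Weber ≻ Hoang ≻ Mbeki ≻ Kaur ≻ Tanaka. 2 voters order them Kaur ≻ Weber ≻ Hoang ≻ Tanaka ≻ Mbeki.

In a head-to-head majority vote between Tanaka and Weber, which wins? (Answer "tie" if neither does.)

Weber

Ballots ranking Tanaka above Weber: 5 + 5 + 2 = 12.
Ballots ranking Weber above Tanaka: 25 − 12 = 13.
Weber wins the head-to-head 13–12.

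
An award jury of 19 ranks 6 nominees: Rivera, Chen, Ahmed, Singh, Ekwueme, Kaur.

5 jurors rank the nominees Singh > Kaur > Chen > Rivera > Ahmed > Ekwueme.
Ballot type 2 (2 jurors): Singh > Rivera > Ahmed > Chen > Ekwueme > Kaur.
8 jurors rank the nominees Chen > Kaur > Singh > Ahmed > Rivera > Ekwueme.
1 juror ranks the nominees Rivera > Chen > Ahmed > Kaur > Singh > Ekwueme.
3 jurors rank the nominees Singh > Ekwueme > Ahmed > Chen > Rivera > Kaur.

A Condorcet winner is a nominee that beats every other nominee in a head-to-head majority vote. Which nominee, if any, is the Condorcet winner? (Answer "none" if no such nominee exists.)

Singh

Pairwise majorities:
Rivera vs Chen: 3 to 16, Chen.
Rivera vs Ahmed: 5+2+1 = 8 for Rivera, 11 for Ahmed — Ahmed by 11–8.
Rivera vs Singh: Rivera preferred on 1 ballot; Singh wins 18–1.
Rivera–Ekwueme: Rivera 16–3.
Rivera–Kaur: Kaur 13–6.
Chen vs Ahmed: Chen, 14–5.
Chen vs Singh: Singh, 10–9.
Chen–Ekwueme: Chen 16–3.
Chen vs Kaur: Chen wins 14–5.
Ahmed–Singh: Singh 18–1.
Ahmed vs Ekwueme: Ahmed is ranked higher on 5+2+8+1 = 16 ballots, Ekwueme on 3. Ahmed wins 16–3.
Ahmed vs Kaur: Ahmed is ranked higher on 2+1+3 = 6 ballots, Kaur on 13. Kaur wins 13–6.
Singh vs Ekwueme: Singh wins 19–0.
Singh vs Kaur: 10 to 9, Singh.
Ekwueme vs Kaur: Kaur wins 14–5.
Singh defeats every rival head-to-head and is the Condorcet winner.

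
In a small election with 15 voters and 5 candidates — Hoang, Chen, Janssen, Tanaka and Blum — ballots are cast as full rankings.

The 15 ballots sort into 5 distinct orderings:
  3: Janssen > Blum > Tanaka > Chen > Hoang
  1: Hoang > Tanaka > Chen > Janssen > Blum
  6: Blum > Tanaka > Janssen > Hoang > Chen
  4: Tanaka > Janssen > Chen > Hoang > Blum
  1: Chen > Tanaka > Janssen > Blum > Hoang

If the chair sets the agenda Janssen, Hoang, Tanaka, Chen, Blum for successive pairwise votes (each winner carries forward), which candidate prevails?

Round 1: Janssen vs Hoang — 14–1, Janssen advances.
Round 2: Janssen vs Tanaka — 3–12, Tanaka advances.
Round 3: Tanaka vs Chen — 14–1, Tanaka advances.
Round 4: Tanaka vs Blum — 6–9, Blum advances.
Blum survives the agenda.

Blum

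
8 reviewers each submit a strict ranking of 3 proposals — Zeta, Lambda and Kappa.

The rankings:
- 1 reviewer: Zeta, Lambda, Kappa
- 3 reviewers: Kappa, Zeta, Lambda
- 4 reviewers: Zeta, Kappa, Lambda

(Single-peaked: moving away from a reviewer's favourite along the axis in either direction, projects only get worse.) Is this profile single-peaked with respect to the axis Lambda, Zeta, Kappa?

Axis positions: Lambda=1, Zeta=2, Kappa=3.
Ballot type 1 (peak Zeta at position 2): ranking walks positions 2-1-3, expanding outward from the peak — single-peaked.
Ballot type 2 (peak Kappa at position 3): ranking walks positions 3-2-1, expanding outward from the peak — single-peaked.
Ballot type 3 (peak Zeta at position 2): ranking walks positions 2-3-1, expanding outward from the peak — single-peaked.
Every ranking is single-peaked on this axis.

yes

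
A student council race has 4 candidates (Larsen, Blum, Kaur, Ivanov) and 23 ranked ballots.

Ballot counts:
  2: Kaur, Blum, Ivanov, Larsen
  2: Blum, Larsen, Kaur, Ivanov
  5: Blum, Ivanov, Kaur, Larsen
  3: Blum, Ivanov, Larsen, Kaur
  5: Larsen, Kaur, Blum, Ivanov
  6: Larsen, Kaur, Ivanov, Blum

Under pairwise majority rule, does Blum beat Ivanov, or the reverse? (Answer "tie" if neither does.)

Ballots ranking Blum above Ivanov: 2 + 2 + 5 + 3 + 5 = 17.
Ballots ranking Ivanov above Blum: 23 − 17 = 6.
Blum wins the head-to-head 17–6.

Blum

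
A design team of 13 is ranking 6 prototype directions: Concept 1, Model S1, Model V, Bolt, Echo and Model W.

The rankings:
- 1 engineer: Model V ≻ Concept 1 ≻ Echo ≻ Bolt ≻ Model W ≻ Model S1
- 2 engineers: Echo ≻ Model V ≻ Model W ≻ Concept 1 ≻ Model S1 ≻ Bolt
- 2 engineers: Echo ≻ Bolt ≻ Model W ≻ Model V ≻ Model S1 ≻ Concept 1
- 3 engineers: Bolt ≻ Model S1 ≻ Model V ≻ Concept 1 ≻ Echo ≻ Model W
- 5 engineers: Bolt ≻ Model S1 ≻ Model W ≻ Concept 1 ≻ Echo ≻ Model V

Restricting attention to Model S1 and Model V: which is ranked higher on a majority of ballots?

Model S1

Ballots ranking Model S1 above Model V: 3 + 5 = 8.
Ballots ranking Model V above Model S1: 13 − 8 = 5.
Model S1 wins the head-to-head 8–5.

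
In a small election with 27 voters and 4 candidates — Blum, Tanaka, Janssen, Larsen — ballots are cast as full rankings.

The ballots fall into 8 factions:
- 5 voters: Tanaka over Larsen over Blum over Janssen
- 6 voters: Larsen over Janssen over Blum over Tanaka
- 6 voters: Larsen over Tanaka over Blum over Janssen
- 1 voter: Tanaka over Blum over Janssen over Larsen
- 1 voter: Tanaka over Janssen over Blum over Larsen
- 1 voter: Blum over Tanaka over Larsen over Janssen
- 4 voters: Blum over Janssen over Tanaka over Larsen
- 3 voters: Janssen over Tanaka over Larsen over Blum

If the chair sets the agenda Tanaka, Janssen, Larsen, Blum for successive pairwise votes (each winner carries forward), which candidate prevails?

Tanaka

Round 1: Tanaka vs Janssen — 14–13, Tanaka advances.
Round 2: Tanaka vs Larsen — 15–12, Tanaka advances.
Round 3: Tanaka vs Blum — 16–11, Tanaka advances.
Tanaka survives the agenda.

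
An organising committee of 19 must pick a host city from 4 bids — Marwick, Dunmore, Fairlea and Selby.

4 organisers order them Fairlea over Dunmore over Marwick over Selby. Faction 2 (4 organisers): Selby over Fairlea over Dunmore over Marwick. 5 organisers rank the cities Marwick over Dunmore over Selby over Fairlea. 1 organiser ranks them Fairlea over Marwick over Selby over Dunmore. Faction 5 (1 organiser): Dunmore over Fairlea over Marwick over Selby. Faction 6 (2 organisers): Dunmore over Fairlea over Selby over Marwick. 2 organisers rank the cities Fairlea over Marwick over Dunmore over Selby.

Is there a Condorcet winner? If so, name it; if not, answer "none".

Fairlea

Check each pair by majority over 19 ballots:
Marwick vs Dunmore: 8 to 11, Dunmore.
Marwick vs Fairlea: 5 for Marwick, 14 for Fairlea — Fairlea by 14–5.
Marwick vs Selby: 13 to 6, Marwick.
Dunmore vs Fairlea: 8 to 11, Fairlea.
Dunmore vs Selby: 4+5+1+2+2 = 14 for Dunmore, 5 for Selby — Dunmore by 14–5.
Fairlea vs Selby: Fairlea is ranked higher on 4+1+1+2+2 = 10 ballots, Selby on 9. Fairlea wins 10–9.
Only Fairlea has no losses; Fairlea is the Condorcet winner.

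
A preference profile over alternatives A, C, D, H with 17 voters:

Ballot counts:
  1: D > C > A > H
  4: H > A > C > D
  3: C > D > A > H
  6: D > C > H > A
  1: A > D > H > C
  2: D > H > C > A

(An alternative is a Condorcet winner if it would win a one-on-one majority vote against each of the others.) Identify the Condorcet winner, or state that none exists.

D

Head-to-head results (17 voters):
A–C: C 12–5.
A vs D: A preferred on 4+1 = 5 ballots; D wins 12–5.
A vs H: 5 to 12, H.
C vs D: 4+3 = 7 for C, 10 for D — D by 10–7.
C vs H: 1+3+6 = 10 for C, 7 for H — C by 10–7.
D–H: D 13–4.
D wins every pairwise contest, so D is the Condorcet winner.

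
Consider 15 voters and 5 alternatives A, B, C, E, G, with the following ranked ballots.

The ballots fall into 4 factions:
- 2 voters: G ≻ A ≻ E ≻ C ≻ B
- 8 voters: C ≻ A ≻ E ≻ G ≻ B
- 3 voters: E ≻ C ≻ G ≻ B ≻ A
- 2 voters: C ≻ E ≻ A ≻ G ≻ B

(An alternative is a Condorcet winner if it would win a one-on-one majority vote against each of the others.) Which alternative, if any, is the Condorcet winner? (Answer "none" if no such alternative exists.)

Head-to-head results (15 voters):
A vs B: 2+8+2 = 12 for A, 3 for B — A by 12–3.
A vs C: A preferred on 2 ballots; C wins 13–2.
A vs E: 2+8 = 10 for A, 5 for E — A by 10–5.
A vs G: A preferred on 8+2 = 10 ballots; A wins 10–5.
B vs C: B preferred on 0 ballots; C wins 15–0.
B vs E: B is ranked higher on 0 ballots, E on 15. E wins 15–0.
B vs G: 0 for B, 15 for G — G by 15–0.
C vs E: 8+2 = 10 for C, 5 for E — C by 10–5.
C vs G: 8+3+2 = 13 for C, 2 for G — C by 13–2.
E vs G: 8+3+2 = 13 for E, 2 for G — E by 13–2.
C defeats every rival head-to-head and is the Condorcet winner.

C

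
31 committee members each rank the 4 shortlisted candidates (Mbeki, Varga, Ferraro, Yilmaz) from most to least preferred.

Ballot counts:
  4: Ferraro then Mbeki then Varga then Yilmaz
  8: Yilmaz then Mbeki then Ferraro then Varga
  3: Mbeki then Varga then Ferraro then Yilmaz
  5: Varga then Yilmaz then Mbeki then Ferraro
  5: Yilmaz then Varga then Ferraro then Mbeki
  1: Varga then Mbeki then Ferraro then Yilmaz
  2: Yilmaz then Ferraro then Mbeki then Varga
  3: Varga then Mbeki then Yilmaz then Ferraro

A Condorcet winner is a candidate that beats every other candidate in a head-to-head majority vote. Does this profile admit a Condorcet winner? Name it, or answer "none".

none

Pairwise majorities:
Mbeki vs Varga: 17 to 14, Mbeki.
Mbeki vs Ferraro: 20 to 11, Mbeki.
Mbeki vs Yilmaz: Mbeki is ranked higher on 4+3+1+3 = 11 ballots, Yilmaz on 20. Yilmaz wins 20–11.
Varga vs Ferraro: 3+5+5+1+3 = 17 for Varga, 14 for Ferraro — Varga by 17–14.
Varga vs Yilmaz: Varga preferred on 4+3+5+1+3 = 16 ballots; Varga wins 16–15.
Ferraro vs Yilmaz: Ferraro preferred on 4+3+1 = 8 ballots; Yilmaz wins 23–8.
Every candidate loses at least once (Mbeki loses to Yilmaz; Varga loses to Mbeki; Ferraro loses to Mbeki; Yilmaz loses to Varga). The majority relation contains the cycle Mbeki > Varga > Yilmaz > Mbeki, so there is no Condorcet winner.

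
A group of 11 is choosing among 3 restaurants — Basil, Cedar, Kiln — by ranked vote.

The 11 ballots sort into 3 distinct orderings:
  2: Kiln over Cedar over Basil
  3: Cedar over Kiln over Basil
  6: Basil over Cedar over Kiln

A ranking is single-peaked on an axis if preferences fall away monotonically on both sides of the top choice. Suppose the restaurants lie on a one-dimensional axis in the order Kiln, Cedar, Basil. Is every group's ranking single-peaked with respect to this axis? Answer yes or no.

Axis positions: Kiln=1, Cedar=2, Basil=3.
Group 1 (peak Kiln at position 1): ranking walks positions 1-2-3, expanding outward from the peak — single-peaked.
Group 2 (peak Cedar at position 2): ranking walks positions 2-1-3, expanding outward from the peak — single-peaked.
Group 3 (peak Basil at position 3): ranking walks positions 3-2-1, expanding outward from the peak — single-peaked.
Every ranking is single-peaked on this axis.

yes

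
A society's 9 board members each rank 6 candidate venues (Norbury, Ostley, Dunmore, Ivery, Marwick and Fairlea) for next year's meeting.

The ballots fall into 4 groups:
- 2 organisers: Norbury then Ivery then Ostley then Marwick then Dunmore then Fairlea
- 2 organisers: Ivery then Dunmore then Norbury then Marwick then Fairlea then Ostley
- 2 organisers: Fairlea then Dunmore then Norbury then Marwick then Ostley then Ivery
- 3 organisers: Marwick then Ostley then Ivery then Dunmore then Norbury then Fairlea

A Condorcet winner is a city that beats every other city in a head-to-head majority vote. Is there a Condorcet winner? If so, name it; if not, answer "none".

none

Head-to-head results (9 organisers):
Norbury–Ostley: Norbury 6–3.
Norbury vs Dunmore: Dunmore wins 7–2.
Norbury vs Ivery: Ivery, 5–4.
Norbury–Marwick: Norbury 6–3.
Norbury–Fairlea: Norbury 7–2.
Ostley–Dunmore: Ostley 5–4.
Ostley vs Ivery: Ostley, 5–4.
Ostley vs Marwick: Marwick wins 7–2.
Ostley vs Fairlea: Ostley wins 5–4.
Dunmore vs Ivery: Ivery wins 7–2.
Dunmore vs Marwick: Marwick wins 5–4.
Dunmore–Fairlea: Dunmore 7–2.
Ivery vs Marwick: Marwick, 5–4.
Ivery vs Fairlea: Ivery wins 7–2.
Marwick vs Fairlea: Marwick, 7–2.
Each city drops at least one matchup (Norbury loses to Dunmore; Ostley loses to Norbury; Dunmore loses to Ostley; Ivery loses to Ostley; Marwick loses to Norbury; Fairlea loses to Norbury); the cycle Norbury > Ostley > Dunmore > Norbury rules out a Condorcet winner.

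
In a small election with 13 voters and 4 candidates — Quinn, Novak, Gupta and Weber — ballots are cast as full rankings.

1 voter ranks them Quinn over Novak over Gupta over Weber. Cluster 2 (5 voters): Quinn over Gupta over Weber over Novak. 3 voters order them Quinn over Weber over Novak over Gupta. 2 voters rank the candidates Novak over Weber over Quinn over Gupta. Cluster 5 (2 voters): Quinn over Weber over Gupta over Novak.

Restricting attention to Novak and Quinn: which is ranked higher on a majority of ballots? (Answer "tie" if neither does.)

Ballots ranking Novak above Quinn: 2.
Ballots ranking Quinn above Novak: 13 − 2 = 11.
Quinn wins the head-to-head 11–2.

Quinn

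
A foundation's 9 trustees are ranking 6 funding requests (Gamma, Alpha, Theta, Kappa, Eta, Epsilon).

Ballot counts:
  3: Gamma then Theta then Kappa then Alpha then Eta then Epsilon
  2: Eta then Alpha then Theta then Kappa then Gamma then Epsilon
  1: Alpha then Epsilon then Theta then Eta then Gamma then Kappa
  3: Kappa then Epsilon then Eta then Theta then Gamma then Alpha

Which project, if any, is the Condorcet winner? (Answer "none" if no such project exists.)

Pairwise majorities:
Gamma vs Alpha: Gamma wins 6–3.
Gamma vs Theta: Theta, 6–3.
Gamma vs Kappa: 3+1 = 4 for Gamma, 5 for Kappa — Kappa by 5–4.
Gamma vs Eta: Gamma preferred on 3 ballots; Eta wins 6–3.
Gamma vs Epsilon: Gamma preferred on 3+2 = 5 ballots; Gamma wins 5–4.
Alpha vs Theta: 3 to 6, Theta.
Alpha vs Kappa: Kappa wins 6–3.
Alpha vs Eta: 4 to 5, Eta.
Alpha vs Epsilon: Alpha preferred on 3+2+1 = 6 ballots; Alpha wins 6–3.
Theta vs Kappa: Theta is ranked higher on 3+2+1 = 6 ballots, Kappa on 3. Theta wins 6–3.
Theta vs Eta: Eta, 5–4.
Theta vs Epsilon: 3+2 = 5 for Theta, 4 for Epsilon — Theta by 5–4.
Kappa vs Eta: Kappa preferred on 3+3 = 6 ballots; Kappa wins 6–3.
Kappa vs Epsilon: Kappa, 8–1.
Eta vs Epsilon: Eta wins 5–4.
Each project drops at least one matchup (Gamma loses to Theta; Alpha loses to Gamma; Theta loses to Eta; Kappa loses to Theta; Eta loses to Kappa; Epsilon loses to Gamma); the cycle Theta beats Kappa beats Eta beats Theta rules out a Condorcet winner.

none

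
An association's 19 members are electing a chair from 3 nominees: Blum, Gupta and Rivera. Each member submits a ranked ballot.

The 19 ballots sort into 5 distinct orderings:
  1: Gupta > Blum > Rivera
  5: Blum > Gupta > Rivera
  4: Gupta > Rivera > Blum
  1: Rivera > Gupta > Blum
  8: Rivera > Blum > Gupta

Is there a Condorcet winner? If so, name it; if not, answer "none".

none

Head-to-head results (19 voters):
Blum–Gupta: Blum 13–6.
Blum vs Rivera: Rivera, 13–6.
Gupta vs Rivera: 1+5+4 = 10 for Gupta, 9 for Rivera — Gupta by 10–9.
Each candidate drops at least one matchup (Blum loses to Rivera; Gupta loses to Blum; Rivera loses to Gupta); the cycle Blum → Gupta → Rivera → Blum rules out a Condorcet winner.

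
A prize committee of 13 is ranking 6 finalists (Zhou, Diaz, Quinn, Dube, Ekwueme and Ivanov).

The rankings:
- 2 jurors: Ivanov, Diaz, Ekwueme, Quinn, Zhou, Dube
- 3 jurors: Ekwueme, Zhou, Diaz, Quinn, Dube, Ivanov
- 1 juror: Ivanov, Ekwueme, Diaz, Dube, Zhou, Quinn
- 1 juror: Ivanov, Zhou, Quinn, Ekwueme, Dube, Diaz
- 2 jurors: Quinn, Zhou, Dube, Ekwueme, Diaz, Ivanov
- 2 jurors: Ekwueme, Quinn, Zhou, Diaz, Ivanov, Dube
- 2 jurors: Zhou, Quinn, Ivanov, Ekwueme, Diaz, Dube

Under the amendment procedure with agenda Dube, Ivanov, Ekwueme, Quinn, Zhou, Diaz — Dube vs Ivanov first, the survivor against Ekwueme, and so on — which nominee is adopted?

Ekwueme

Round 1: Dube vs Ivanov — 5–8, Ivanov advances.
Round 2: Ivanov vs Ekwueme — 6–7, Ekwueme advances.
Round 3: Ekwueme vs Quinn — 8–5, Ekwueme advances.
Round 4: Ekwueme vs Zhou — 8–5, Ekwueme advances.
Round 5: Ekwueme vs Diaz — 11–2, Ekwueme advances.
The agenda winner is Ekwueme.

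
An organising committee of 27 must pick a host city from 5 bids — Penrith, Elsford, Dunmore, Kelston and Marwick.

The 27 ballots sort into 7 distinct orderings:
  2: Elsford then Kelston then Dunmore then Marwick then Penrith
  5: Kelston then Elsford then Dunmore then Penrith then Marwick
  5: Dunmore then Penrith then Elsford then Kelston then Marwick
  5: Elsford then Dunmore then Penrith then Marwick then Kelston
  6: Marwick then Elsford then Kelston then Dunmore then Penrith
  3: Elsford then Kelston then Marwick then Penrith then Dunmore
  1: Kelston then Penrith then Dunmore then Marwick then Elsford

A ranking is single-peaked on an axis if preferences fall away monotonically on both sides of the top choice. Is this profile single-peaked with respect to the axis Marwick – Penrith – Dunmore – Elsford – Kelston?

Axis positions: Marwick=1, Penrith=2, Dunmore=3, Elsford=4, Kelston=5.
Type 1: ranking walks positions 4-5-3-1-2; Marwick is ranked above Penrith even though Penrith lies between Marwick and the peak Elsford on the axis — preferences dip and rise again. Not single-peaked.
Type 2 (peak Kelston at position 5): ranking walks positions 5-4-3-2-1, expanding outward from the peak — single-peaked.
Type 3 (peak Dunmore at position 3): ranking walks positions 3-2-4-5-1, expanding outward from the peak — single-peaked.
Type 4 (peak Elsford at position 4): ranking walks positions 4-3-2-1-5, expanding outward from the peak — single-peaked.
Type 5: ranking walks positions 1-4-5-3-2; Elsford is ranked above Penrith even though Penrith lies between Elsford and the peak Marwick on the axis — preferences dip and rise again. Not single-peaked.
Type 6: ranking walks positions 4-5-1-2-3; Marwick is ranked above Dunmore even though Dunmore lies between Marwick and the peak Elsford on the axis — preferences dip and rise again. Not single-peaked.
Type 7: ranking walks positions 5-2-3-1-4; Penrith is ranked above Elsford even though Elsford lies between Penrith and the peak Kelston on the axis — preferences dip and rise again. Not single-peaked.
Type 1 violates single-peakedness, so the profile is not single-peaked on this axis.

no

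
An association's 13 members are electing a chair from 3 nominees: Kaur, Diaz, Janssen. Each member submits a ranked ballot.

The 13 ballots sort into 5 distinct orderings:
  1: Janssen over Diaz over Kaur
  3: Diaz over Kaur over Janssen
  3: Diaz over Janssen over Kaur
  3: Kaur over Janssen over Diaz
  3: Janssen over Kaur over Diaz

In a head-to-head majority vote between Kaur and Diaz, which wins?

Diaz

Ballots ranking Kaur above Diaz: 3 + 3 = 6.
Ballots ranking Diaz above Kaur: 13 − 6 = 7.
Diaz wins the head-to-head 7–6.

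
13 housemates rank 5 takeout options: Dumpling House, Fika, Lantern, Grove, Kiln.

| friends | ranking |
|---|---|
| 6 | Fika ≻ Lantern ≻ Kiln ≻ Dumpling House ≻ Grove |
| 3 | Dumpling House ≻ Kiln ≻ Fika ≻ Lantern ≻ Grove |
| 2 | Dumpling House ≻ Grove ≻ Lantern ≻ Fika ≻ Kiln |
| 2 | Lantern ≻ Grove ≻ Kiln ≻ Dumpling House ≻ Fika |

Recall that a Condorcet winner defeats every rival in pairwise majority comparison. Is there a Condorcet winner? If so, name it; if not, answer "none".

Pairwise majorities:
Dumpling House vs Fika: Dumpling House preferred on 3+2+2 = 7 ballots; Dumpling House wins 7–6.
Dumpling House vs Lantern: Lantern wins 8–5.
Dumpling House vs Grove: 11 to 2, Dumpling House.
Dumpling House vs Kiln: Dumpling House is ranked higher on 3+2 = 5 ballots, Kiln on 8. Kiln wins 8–5.
Fika vs Lantern: Fika is ranked higher on 6+3 = 9 ballots, Lantern on 4. Fika wins 9–4.
Fika vs Grove: Fika, 9–4.
Fika–Kiln: Fika 8–5.
Lantern vs Grove: Lantern is ranked higher on 6+3+2 = 11 ballots, Grove on 2. Lantern wins 11–2.
Lantern vs Kiln: Lantern wins 10–3.
Grove vs Kiln: Grove preferred on 2+2 = 4 ballots; Kiln wins 9–4.
Each restaurant drops at least one matchup (Dumpling House loses to Lantern; Fika loses to Dumpling House; Lantern loses to Fika; Grove loses to Dumpling House; Kiln loses to Fika); the cycle Dumpling House > Fika > Lantern > Dumpling House rules out a Condorcet winner.

none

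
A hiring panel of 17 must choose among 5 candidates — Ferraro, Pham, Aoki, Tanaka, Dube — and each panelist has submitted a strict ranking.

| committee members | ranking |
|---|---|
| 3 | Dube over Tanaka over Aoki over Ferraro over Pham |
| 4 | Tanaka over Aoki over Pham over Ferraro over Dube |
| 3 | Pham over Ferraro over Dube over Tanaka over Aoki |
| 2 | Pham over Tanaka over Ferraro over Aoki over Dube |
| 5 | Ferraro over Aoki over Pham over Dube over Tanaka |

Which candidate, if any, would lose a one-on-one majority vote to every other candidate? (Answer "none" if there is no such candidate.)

none

Pairwise majorities:
Ferraro vs Pham: Ferraro preferred on 3+5 = 8 ballots; Pham wins 9–8.
Ferraro vs Aoki: Ferraro wins 10–7.
Ferraro vs Tanaka: Tanaka, 9–8.
Ferraro vs Dube: Ferraro wins 14–3.
Pham vs Aoki: 3+2 = 5 for Pham, 12 for Aoki — Aoki by 12–5.
Pham vs Tanaka: 3+2+5 = 10 for Pham, 7 for Tanaka — Pham by 10–7.
Pham vs Dube: Pham preferred on 4+3+2+5 = 14 ballots; Pham wins 14–3.
Aoki–Tanaka: Tanaka 12–5.
Aoki vs Dube: 4+2+5 = 11 for Aoki, 6 for Dube — Aoki by 11–6.
Tanaka vs Dube: Dube wins 11–6.
Every candidate wins at least one matchup (Ferraro beats Aoki; Pham beats Ferraro; Aoki beats Pham; Tanaka beats Ferraro; Dube beats Tanaka), so there is no Condorcet loser.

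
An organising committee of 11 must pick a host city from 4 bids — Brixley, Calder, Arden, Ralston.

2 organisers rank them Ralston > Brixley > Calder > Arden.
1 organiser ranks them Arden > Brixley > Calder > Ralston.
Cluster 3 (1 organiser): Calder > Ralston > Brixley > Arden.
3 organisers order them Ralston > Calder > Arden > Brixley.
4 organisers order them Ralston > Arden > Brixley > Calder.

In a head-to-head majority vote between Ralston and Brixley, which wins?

Ralston

Ballots ranking Ralston above Brixley: 2 + 1 + 3 + 4 = 10.
Ballots ranking Brixley above Ralston: 11 − 10 = 1.
Ralston wins the head-to-head 10–1.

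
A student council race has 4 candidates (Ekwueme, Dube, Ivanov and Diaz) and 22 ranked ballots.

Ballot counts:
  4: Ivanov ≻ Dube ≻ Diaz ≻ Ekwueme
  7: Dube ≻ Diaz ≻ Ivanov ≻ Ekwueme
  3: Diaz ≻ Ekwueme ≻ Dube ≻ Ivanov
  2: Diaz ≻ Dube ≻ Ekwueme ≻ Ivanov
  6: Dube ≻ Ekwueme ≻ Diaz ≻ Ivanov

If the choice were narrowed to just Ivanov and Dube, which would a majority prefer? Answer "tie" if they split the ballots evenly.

Dube

Ballots ranking Ivanov above Dube: 4.
Ballots ranking Dube above Ivanov: 22 − 4 = 18.
Dube wins the head-to-head 18–4.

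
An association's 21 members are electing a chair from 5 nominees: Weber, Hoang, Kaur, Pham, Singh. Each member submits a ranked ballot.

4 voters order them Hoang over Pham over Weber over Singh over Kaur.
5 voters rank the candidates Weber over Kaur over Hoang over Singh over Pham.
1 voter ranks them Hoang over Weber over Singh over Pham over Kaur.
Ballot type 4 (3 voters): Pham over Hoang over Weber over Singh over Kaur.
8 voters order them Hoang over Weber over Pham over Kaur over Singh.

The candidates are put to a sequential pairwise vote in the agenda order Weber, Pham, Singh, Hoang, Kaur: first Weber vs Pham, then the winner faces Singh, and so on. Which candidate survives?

Hoang

Round 1: Weber vs Pham — 14–7, Weber advances.
Round 2: Weber vs Singh — 21–0, Weber advances.
Round 3: Weber vs Hoang — 5–16, Hoang advances.
Round 4: Hoang vs Kaur — 16–5, Hoang advances.
Hoang survives the agenda.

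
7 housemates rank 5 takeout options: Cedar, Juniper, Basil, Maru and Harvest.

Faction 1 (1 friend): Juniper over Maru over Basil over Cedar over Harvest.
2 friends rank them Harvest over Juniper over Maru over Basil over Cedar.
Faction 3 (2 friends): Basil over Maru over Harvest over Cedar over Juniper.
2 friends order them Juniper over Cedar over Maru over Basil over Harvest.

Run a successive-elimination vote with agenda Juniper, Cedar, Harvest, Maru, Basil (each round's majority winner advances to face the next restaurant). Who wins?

Maru

Round 1: Juniper vs Cedar — 5–2, Juniper advances.
Round 2: Juniper vs Harvest — 3–4, Harvest advances.
Round 3: Harvest vs Maru — 2–5, Maru advances.
Round 4: Maru vs Basil — 5–2, Maru advances.
Maru survives the agenda.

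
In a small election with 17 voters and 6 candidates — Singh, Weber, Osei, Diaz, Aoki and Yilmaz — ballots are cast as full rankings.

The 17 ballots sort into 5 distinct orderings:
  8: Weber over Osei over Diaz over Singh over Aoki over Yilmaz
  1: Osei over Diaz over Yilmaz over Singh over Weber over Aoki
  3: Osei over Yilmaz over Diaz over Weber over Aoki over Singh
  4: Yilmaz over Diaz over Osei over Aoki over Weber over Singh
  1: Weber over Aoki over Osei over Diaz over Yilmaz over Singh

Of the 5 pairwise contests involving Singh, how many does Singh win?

1

Singh against each rival (17 voters):
Singh–Weber: Weber 16–1.
Singh vs Osei: Osei wins 17–0.
Singh vs Diaz: Diaz, 17–0.
Singh vs Aoki: Singh is ranked higher on 8+1 = 9 ballots, Aoki on 8. Singh wins 9–8.
Singh vs Yilmaz: Singh is ranked higher on 8 ballots, Yilmaz on 9. Yilmaz wins 9–8.
Singh beats Aoki; loses to Weber, Osei, Diaz, Yilmaz — 1 pairwise win.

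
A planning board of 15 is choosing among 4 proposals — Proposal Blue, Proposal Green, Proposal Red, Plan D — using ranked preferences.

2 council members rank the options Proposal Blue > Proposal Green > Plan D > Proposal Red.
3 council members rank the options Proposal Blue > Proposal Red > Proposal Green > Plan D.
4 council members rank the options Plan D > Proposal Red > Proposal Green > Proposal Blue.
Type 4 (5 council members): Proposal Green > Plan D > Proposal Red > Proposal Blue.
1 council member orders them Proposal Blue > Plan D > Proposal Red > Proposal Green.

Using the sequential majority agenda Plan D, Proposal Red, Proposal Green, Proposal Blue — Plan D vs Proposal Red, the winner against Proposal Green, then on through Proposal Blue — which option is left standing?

Proposal Green

Round 1: Plan D vs Proposal Red — 12–3, Plan D advances.
Round 2: Plan D vs Proposal Green — 5–10, Proposal Green advances.
Round 3: Proposal Green vs Proposal Blue — 9–6, Proposal Green advances.
Proposal Green survives the agenda.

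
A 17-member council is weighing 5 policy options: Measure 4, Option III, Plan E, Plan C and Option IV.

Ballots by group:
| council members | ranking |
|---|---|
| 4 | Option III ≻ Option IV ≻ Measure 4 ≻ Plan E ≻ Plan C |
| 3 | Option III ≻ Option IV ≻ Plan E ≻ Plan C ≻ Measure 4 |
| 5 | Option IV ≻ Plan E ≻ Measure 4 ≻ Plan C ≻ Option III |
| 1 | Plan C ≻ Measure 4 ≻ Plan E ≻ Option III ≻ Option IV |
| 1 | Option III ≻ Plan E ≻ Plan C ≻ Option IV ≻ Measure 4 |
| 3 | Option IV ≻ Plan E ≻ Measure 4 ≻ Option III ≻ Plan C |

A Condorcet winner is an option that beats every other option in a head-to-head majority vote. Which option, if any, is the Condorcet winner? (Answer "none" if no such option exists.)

Pairwise majorities:
Measure 4 vs Option III: Measure 4 preferred on 5+1+3 = 9 ballots; Measure 4 wins 9–8.
Measure 4 vs Plan E: Measure 4 preferred on 4+1 = 5 ballots; Plan E wins 12–5.
Measure 4 vs Plan C: 12 to 5, Measure 4.
Measure 4 vs Option IV: Measure 4 preferred on 1 ballot; Option IV wins 16–1.
Option III vs Plan E: Option III preferred on 4+3+1 = 8 ballots; Plan E wins 9–8.
Option III vs Plan C: 11 to 6, Option III.
Option III vs Option IV: 4+3+1+1 = 9 for Option III, 8 for Option IV — Option III by 9–8.
Plan E vs Plan C: 4+3+5+1+3 = 16 for Plan E, 1 for Plan C — Plan E by 16–1.
Plan E vs Option IV: 2 to 15, Option IV.
Plan C vs Option IV: Plan C preferred on 1+1 = 2 ballots; Option IV wins 15–2.
Every option loses at least once (Measure 4 loses to Plan E; Option III loses to Measure 4; Plan E loses to Option IV; Plan C loses to Measure 4; Option IV loses to Option III). The majority relation contains the cycle Measure 4 beats Option III beats Option IV beats Measure 4, so there is no Condorcet winner.

none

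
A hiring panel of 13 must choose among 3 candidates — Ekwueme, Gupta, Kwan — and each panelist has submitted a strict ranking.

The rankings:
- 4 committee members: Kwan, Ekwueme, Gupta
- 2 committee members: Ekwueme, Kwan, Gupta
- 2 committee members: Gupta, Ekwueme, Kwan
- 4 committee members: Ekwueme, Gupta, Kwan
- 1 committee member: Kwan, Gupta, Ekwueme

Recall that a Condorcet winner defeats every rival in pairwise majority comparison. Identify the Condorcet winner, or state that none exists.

Head-to-head results (13 committee members):
Ekwueme vs Gupta: Ekwueme, 10–3.
Ekwueme vs Kwan: Ekwueme wins 8–5.
Gupta vs Kwan: Kwan, 7–6.
Ekwueme defeats every rival head-to-head and is the Condorcet winner.

Ekwueme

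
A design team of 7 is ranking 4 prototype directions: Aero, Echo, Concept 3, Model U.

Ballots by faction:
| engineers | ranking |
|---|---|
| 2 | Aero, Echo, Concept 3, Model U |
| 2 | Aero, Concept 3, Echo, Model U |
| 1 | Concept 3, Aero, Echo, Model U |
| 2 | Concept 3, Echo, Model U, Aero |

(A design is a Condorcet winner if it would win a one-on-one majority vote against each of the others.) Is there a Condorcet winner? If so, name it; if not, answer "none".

Aero

Head-to-head results (7 engineers):
Aero–Echo: Aero 5–2.
Aero vs Concept 3: Aero wins 4–3.
Aero vs Model U: Aero, 5–2.
Echo vs Concept 3: Concept 3, 5–2.
Echo vs Model U: Echo wins 7–0.
Concept 3 vs Model U: Concept 3 wins 7–0.
Aero wins every pairwise contest, so Aero is the Condorcet winner.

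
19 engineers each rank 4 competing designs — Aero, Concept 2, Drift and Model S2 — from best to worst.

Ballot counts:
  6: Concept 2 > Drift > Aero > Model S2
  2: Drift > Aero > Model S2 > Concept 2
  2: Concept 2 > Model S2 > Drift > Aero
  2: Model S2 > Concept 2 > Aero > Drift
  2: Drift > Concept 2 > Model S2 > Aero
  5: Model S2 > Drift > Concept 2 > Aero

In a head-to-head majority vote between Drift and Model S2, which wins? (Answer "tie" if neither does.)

Drift

Ballots ranking Drift above Model S2: 6 + 2 + 2 = 10.
Ballots ranking Model S2 above Drift: 19 − 10 = 9.
Drift wins the head-to-head 10–9.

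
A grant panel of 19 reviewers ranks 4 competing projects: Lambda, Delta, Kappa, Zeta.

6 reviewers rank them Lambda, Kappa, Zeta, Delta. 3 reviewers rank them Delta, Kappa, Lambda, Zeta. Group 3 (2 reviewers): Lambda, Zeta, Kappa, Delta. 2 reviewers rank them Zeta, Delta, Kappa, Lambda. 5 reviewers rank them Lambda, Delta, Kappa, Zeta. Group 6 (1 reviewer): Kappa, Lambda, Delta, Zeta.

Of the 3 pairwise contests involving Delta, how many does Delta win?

1

Delta against each rival (19 reviewers):
Delta vs Lambda: Delta is ranked higher on 3+2 = 5 ballots, Lambda on 14. Lambda wins 14–5.
Delta vs Kappa: Delta wins 10–9.
Delta vs Zeta: Zeta wins 10–9.
Delta beats Kappa; loses to Lambda, Zeta — 1 pairwise win.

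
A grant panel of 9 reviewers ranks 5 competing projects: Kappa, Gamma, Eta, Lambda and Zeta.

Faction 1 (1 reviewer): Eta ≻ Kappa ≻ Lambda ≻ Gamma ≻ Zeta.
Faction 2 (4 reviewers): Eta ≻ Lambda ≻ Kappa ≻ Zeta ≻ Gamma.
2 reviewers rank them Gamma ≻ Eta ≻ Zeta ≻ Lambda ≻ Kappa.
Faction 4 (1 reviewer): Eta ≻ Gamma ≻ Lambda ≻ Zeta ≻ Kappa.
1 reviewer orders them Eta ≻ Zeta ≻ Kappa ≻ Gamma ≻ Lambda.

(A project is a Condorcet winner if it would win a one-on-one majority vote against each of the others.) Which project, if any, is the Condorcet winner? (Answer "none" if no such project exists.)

Check each pair by majority over 9 ballots:
Kappa vs Gamma: 6 to 3, Kappa.
Kappa vs Eta: Kappa preferred on 0 ballots; Eta wins 9–0.
Kappa vs Lambda: 2 to 7, Lambda.
Kappa vs Zeta: Kappa preferred on 1+4 = 5 ballots; Kappa wins 5–4.
Gamma vs Eta: 2 for Gamma, 7 for Eta — Eta by 7–2.
Gamma vs Lambda: 2+1+1 = 4 for Gamma, 5 for Lambda — Lambda by 5–4.
Gamma vs Zeta: 1+2+1 = 4 for Gamma, 5 for Zeta — Zeta by 5–4.
Eta vs Lambda: 1+4+2+1+1 = 9 for Eta, 0 for Lambda — Eta by 9–0.
Eta vs Zeta: 1+4+2+1+1 = 9 for Eta, 0 for Zeta — Eta by 9–0.
Lambda vs Zeta: 1+4+1 = 6 for Lambda, 3 for Zeta — Lambda by 6–3.
Eta beats each of Kappa, Gamma, Lambda, Zeta — Eta is the Condorcet winner.

Eta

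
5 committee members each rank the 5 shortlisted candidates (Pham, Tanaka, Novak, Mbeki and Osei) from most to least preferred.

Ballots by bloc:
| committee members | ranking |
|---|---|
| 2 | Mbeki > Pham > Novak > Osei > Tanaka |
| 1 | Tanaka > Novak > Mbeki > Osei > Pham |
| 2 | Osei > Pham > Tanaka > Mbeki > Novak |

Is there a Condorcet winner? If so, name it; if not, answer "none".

none

Head-to-head results (5 committee members):
Pham vs Tanaka: Pham preferred on 2+2 = 4 ballots; Pham wins 4–1.
Pham vs Novak: 4 to 1, Pham.
Pham vs Mbeki: Pham preferred on 2 ballots; Mbeki wins 3–2.
Pham vs Osei: 2 for Pham, 3 for Osei — Osei by 3–2.
Tanaka vs Novak: 1+2 = 3 for Tanaka, 2 for Novak — Tanaka by 3–2.
Tanaka vs Mbeki: 3 to 2, Tanaka.
Tanaka vs Osei: 1 to 4, Osei.
Novak vs Mbeki: Novak preferred on 1 ballot; Mbeki wins 4–1.
Novak vs Osei: Novak preferred on 2+1 = 3 ballots; Novak wins 3–2.
Mbeki vs Osei: Mbeki is ranked higher on 2+1 = 3 ballots, Osei on 2. Mbeki wins 3–2.
Each candidate drops at least one matchup (Pham loses to Mbeki; Tanaka loses to Pham; Novak loses to Pham; Mbeki loses to Tanaka; Osei loses to Novak); the cycle Pham beats Tanaka beats Mbeki beats Pham rules out a Condorcet winner.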